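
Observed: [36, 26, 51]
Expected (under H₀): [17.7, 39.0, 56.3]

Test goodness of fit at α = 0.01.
Chi-square goodness of fit test:
H₀: observed counts match expected distribution
H₁: observed counts differ from expected distribution
df = k - 1 = 2
χ² = Σ(O - E)²/E
   = (36 - 17.7)²/17.7 + (26 - 39.0)²/39.0 + (51 - 56.3)²/56.3
   = 18.920 + 4.333 + 0.499
   = 23.75
p-value < 0.0001

Since p-value < α = 0.01, we reject H₀.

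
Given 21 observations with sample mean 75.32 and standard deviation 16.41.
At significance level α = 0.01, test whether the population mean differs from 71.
One-sample t-test:
H₀: μ = 71
H₁: μ ≠ 71
df = n - 1 = 20
t = (x̄ - μ₀) / (s/√n) = (75.32 - 71) / (16.41/√21) = 1.206
p-value = 0.2417

Since p-value > α = 0.01, we fail to reject H₀.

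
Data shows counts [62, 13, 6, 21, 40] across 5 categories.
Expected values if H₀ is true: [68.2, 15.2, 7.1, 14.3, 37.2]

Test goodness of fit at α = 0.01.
Chi-square goodness of fit test:
H₀: observed counts match expected distribution
H₁: observed counts differ from expected distribution
df = k - 1 = 4
χ² = Σ(O - E)²/E
   = (62 - 68.2)²/68.2 + (13 - 15.2)²/15.2 + (6 - 7.1)²/7.1 + (21 - 14.3)²/14.3 + (40 - 37.2)²/37.2
   = 0.564 + 0.318 + 0.170 + 3.139 + 0.211
   = 4.40
p-value = 0.3543

Since p-value > α = 0.01, we fail to reject H₀.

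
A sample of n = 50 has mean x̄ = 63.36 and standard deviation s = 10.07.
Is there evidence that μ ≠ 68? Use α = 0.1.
One-sample t-test:
H₀: μ = 68
H₁: μ ≠ 68
df = n - 1 = 49
t = (x̄ - μ₀) / (s/√n) = (63.36 - 68) / (10.07/√50) = -3.258
p-value = 0.0020

Since p-value < α = 0.1, we reject H₀.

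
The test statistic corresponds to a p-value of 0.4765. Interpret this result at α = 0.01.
Since p = 0.4765 > α = 0.01, fail to reject H₀.
There is insufficient evidence to reject the null hypothesis; the result is not statistically significant at the 0.01 level.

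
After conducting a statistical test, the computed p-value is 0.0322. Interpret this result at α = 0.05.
Since p = 0.0322 < α = 0.05, reject H₀.
There is sufficient evidence to reject the null hypothesis; the result is statistically significant at the 0.05 level.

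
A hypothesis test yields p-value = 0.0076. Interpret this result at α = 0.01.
Since p = 0.0076 < α = 0.01, reject H₀.
There is sufficient evidence to reject the null hypothesis; the result is statistically significant at the 0.01 level.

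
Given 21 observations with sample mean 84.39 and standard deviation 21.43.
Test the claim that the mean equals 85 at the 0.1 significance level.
One-sample t-test:
H₀: μ = 85
H₁: μ ≠ 85
df = n - 1 = 20
t = (x̄ - μ₀) / (s/√n) = (84.39 - 85) / (21.43/√21) = -0.130
p-value = 0.8975

Since p-value > α = 0.1, we fail to reject H₀.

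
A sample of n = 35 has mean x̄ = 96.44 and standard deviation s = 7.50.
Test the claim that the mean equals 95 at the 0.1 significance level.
One-sample t-test:
H₀: μ = 95
H₁: μ ≠ 95
df = n - 1 = 34
t = (x̄ - μ₀) / (s/√n) = (96.44 - 95) / (7.50/√35) = 1.136
p-value = 0.2639

Since p-value > α = 0.1, we fail to reject H₀.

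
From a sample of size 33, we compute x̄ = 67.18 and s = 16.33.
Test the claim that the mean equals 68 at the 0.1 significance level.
One-sample t-test:
H₀: μ = 68
H₁: μ ≠ 68
df = n - 1 = 32
t = (x̄ - μ₀) / (s/√n) = (67.18 - 68) / (16.33/√33) = -0.288
p-value = 0.7749

Since p-value > α = 0.1, we fail to reject H₀.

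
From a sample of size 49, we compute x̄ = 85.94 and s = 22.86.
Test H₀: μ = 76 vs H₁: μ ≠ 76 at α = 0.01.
One-sample t-test:
H₀: μ = 76
H₁: μ ≠ 76
df = n - 1 = 48
t = (x̄ - μ₀) / (s/√n) = (85.94 - 76) / (22.86/√49) = 3.044
p-value = 0.0038

Since p-value < α = 0.01, we reject H₀.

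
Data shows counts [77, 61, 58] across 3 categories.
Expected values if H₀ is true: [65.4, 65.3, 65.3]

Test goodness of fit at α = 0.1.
Chi-square goodness of fit test:
H₀: observed counts match expected distribution
H₁: observed counts differ from expected distribution
df = k - 1 = 2
χ² = Σ(O - E)²/E
   = (77 - 65.4)²/65.4 + (61 - 65.3)²/65.3 + (58 - 65.3)²/65.3
   = 2.057 + 0.283 + 0.816
   = 3.16
p-value = 0.2063

Since p-value > α = 0.1, we fail to reject H₀.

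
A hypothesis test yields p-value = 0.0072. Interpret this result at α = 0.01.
Since p = 0.0072 < α = 0.01, reject H₀.
There is sufficient evidence to reject the null hypothesis; the result is statistically significant at the 0.01 level.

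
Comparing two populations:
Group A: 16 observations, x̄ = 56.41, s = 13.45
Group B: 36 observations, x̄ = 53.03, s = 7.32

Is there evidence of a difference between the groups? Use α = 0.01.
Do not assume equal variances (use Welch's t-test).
Welch's two-sample t-test:
H₀: μ₁ = μ₂
H₁: μ₁ ≠ μ₂
s₁²/n₁ = 13.45²/16 = 11.3064,  s₂²/n₂ = 7.32²/36 = 1.4884
SE = √(s₁²/n₁ + s₂²/n₂) = √(11.3064 + 1.4884) = 3.5770
df (Welch-Satterthwaite) = (s₁²/n₁ + s₂²/n₂)² / [(s₁²/n₁)²/(n₁-1) + (s₂²/n₂)²/(n₂-1)] ≈ 19.07
t = (x̄₁ - x̄₂) / SE = (56.41 - 53.03) / 3.5770 = 3.38 / 3.5770 = 0.945
p-value = 0.3565

Since p-value > α = 0.01, we fail to reject H₀.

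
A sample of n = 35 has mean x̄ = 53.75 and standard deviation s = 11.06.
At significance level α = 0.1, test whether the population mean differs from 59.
One-sample t-test:
H₀: μ = 59
H₁: μ ≠ 59
df = n - 1 = 34
t = (x̄ - μ₀) / (s/√n) = (53.75 - 59) / (11.06/√35) = -2.808
p-value = 0.0082

Since p-value < α = 0.1, we reject H₀.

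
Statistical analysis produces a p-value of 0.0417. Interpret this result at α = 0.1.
Since p = 0.0417 < α = 0.1, reject H₀.
There is sufficient evidence to reject the null hypothesis; the result is statistically significant at the 0.1 level.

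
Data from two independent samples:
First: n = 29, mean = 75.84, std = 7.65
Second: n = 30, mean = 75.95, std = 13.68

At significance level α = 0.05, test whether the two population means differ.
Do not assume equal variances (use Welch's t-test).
Welch's two-sample t-test:
H₀: μ₁ = μ₂
H₁: μ₁ ≠ μ₂
s₁²/n₁ = 7.65²/29 = 2.0180,  s₂²/n₂ = 13.68²/30 = 6.2381
SE = √(s₁²/n₁ + s₂²/n₂) = √(2.0180 + 6.2381) = 2.8733
df (Welch-Satterthwaite) = (s₁²/n₁ + s₂²/n₂)² / [(s₁²/n₁)²/(n₁-1) + (s₂²/n₂)²/(n₂-1)] ≈ 45.83
t = (x̄₁ - x̄₂) / SE = (75.84 - 75.95) / 2.8733 = -0.11 / 2.8733 = -0.038
p-value = 0.9696

Since p-value > α = 0.05, we fail to reject H₀.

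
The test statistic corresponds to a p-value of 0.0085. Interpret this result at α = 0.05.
Since p = 0.0085 < α = 0.05, reject H₀.
There is sufficient evidence to reject the null hypothesis; the result is statistically significant at the 0.05 level.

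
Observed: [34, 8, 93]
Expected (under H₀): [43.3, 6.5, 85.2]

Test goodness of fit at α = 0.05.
Chi-square goodness of fit test:
H₀: observed counts match expected distribution
H₁: observed counts differ from expected distribution
df = k - 1 = 2
χ² = Σ(O - E)²/E
   = (34 - 43.3)²/43.3 + (8 - 6.5)²/6.5 + (93 - 85.2)²/85.2
   = 1.997 + 0.346 + 0.714
   = 3.06
p-value = 0.2168

Since p-value > α = 0.05, we fail to reject H₀.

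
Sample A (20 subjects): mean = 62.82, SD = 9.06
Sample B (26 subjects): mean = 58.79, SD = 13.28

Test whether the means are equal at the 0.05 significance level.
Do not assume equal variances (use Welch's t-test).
Welch's two-sample t-test:
H₀: μ₁ = μ₂
H₁: μ₁ ≠ μ₂
s₁²/n₁ = 9.06²/20 = 4.1042,  s₂²/n₂ = 13.28²/26 = 6.7830
SE = √(s₁²/n₁ + s₂²/n₂) = √(4.1042 + 6.7830) = 3.2996
df (Welch-Satterthwaite) = (s₁²/n₁ + s₂²/n₂)² / [(s₁²/n₁)²/(n₁-1) + (s₂²/n₂)²/(n₂-1)] ≈ 43.47
t = (x̄₁ - x̄₂) / SE = (62.82 - 58.79) / 3.2996 = 4.03 / 3.2996 = 1.221
p-value = 0.2285

Since p-value > α = 0.05, we fail to reject H₀.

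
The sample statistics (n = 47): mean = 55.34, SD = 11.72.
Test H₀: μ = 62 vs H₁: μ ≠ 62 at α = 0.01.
One-sample t-test:
H₀: μ = 62
H₁: μ ≠ 62
df = n - 1 = 46
t = (x̄ - μ₀) / (s/√n) = (55.34 - 62) / (11.72/√47) = -3.896
p-value = 0.0003

Since p-value < α = 0.01, we reject H₀.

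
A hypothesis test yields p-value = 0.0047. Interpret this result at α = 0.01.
Since p = 0.0047 < α = 0.01, reject H₀.
There is sufficient evidence to reject the null hypothesis; the result is statistically significant at the 0.01 level.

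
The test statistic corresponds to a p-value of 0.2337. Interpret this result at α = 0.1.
Since p = 0.2337 > α = 0.1, fail to reject H₀.
There is insufficient evidence to reject the null hypothesis; the result is not statistically significant at the 0.1 level.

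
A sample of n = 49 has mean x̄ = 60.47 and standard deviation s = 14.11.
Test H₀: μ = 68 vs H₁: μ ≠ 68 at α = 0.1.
One-sample t-test:
H₀: μ = 68
H₁: μ ≠ 68
df = n - 1 = 48
t = (x̄ - μ₀) / (s/√n) = (60.47 - 68) / (14.11/√49) = -3.736
p-value = 0.0005

Since p-value < α = 0.1, we reject H₀.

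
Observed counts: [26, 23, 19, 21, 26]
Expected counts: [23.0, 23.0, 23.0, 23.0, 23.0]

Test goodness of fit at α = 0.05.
Chi-square goodness of fit test:
H₀: observed counts match expected distribution
H₁: observed counts differ from expected distribution
df = k - 1 = 4
χ² = Σ(O - E)²/E
   = (26 - 23.0)²/23.0 + (23 - 23.0)²/23.0 + (19 - 23.0)²/23.0 + (21 - 23.0)²/23.0 + (26 - 23.0)²/23.0
   = 0.391 + 0.000 + 0.696 + 0.174 + 0.391
   = 1.65
p-value = 0.7994

Since p-value > α = 0.05, we fail to reject H₀.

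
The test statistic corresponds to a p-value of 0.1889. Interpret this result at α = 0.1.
Since p = 0.1889 > α = 0.1, fail to reject H₀.
There is insufficient evidence to reject the null hypothesis; the result is not statistically significant at the 0.1 level.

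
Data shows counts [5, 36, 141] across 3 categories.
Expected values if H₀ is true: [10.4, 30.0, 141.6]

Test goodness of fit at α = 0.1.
Chi-square goodness of fit test:
H₀: observed counts match expected distribution
H₁: observed counts differ from expected distribution
df = k - 1 = 2
χ² = Σ(O - E)²/E
   = (5 - 10.4)²/10.4 + (36 - 30.0)²/30.0 + (141 - 141.6)²/141.6
   = 2.804 + 1.200 + 0.003
   = 4.01
p-value = 0.1349

Since p-value > α = 0.1, we fail to reject H₀.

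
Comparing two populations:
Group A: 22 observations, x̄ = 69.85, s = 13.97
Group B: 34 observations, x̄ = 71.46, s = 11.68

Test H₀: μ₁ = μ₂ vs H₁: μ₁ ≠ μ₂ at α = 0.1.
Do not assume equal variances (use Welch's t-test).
Welch's two-sample t-test:
H₀: μ₁ = μ₂
H₁: μ₁ ≠ μ₂
s₁²/n₁ = 13.97²/22 = 8.8710,  s₂²/n₂ = 11.68²/34 = 4.0124
SE = √(s₁²/n₁ + s₂²/n₂) = √(8.8710 + 4.0124) = 3.5893
df (Welch-Satterthwaite) = (s₁²/n₁ + s₂²/n₂)² / [(s₁²/n₁)²/(n₁-1) + (s₂²/n₂)²/(n₂-1)] ≈ 39.19
t = (x̄₁ - x̄₂) / SE = (69.85 - 71.46) / 3.5893 = -1.61 / 3.5893 = -0.449
p-value = 0.6562

Since p-value > α = 0.1, we fail to reject H₀.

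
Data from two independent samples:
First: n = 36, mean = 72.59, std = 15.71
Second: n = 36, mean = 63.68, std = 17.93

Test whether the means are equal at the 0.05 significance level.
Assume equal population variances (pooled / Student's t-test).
Student's two-sample t-test (equal variances):
H₀: μ₁ = μ₂
H₁: μ₁ ≠ μ₂
df = n₁ + n₂ - 2 = 70
Pooled variance s_p² = [(n₁-1)s₁² + (n₂-1)s₂²] / (n₁ + n₂ - 2) = [(35)(15.71²) + (35)(17.93²)] / 70 = 284.1445
SE = √(s_p²(1/n₁ + 1/n₂)) = √(284.1445 × (1/36 + 1/36)) = 3.9731
t = (x̄₁ - x̄₂) / SE = (72.59 - 63.68) / 3.9731 = 8.91 / 3.9731 = 2.243
p-value = 0.0281

Since p-value < α = 0.05, we reject H₀.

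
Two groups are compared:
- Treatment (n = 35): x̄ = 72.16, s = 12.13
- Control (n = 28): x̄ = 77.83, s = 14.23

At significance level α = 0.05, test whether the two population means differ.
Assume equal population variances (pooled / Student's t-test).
Student's two-sample t-test (equal variances):
H₀: μ₁ = μ₂
H₁: μ₁ ≠ μ₂
df = n₁ + n₂ - 2 = 61
Pooled variance s_p² = [(n₁-1)s₁² + (n₂-1)s₂²] / (n₁ + n₂ - 2) = [(34)(12.13²) + (27)(14.23²)] / 61 = 171.6387
SE = √(s_p²(1/n₁ + 1/n₂)) = √(171.6387 × (1/35 + 1/28)) = 3.3217
t = (x̄₁ - x̄₂) / SE = (72.16 - 77.83) / 3.3217 = -5.67 / 3.3217 = -1.707
p-value = 0.0929

Since p-value > α = 0.05, we fail to reject H₀.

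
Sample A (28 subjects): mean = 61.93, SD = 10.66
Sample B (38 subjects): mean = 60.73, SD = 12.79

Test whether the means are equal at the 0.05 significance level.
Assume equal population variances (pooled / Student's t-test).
Student's two-sample t-test (equal variances):
H₀: μ₁ = μ₂
H₁: μ₁ ≠ μ₂
df = n₁ + n₂ - 2 = 64
Pooled variance s_p² = [(n₁-1)s₁² + (n₂-1)s₂²] / (n₁ + n₂ - 2) = [(27)(10.66²) + (37)(12.79²)] / 64 = 142.5121
SE = √(s_p²(1/n₁ + 1/n₂)) = √(142.5121 × (1/28 + 1/38)) = 2.9732
t = (x̄₁ - x̄₂) / SE = (61.93 - 60.73) / 2.9732 = 1.20 / 2.9732 = 0.404
p-value = 0.6879

Since p-value > α = 0.05, we fail to reject H₀.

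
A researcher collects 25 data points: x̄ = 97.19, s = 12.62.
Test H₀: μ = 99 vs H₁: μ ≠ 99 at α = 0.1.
One-sample t-test:
H₀: μ = 99
H₁: μ ≠ 99
df = n - 1 = 24
t = (x̄ - μ₀) / (s/√n) = (97.19 - 99) / (12.62/√25) = -0.717
p-value = 0.4802

Since p-value > α = 0.1, we fail to reject H₀.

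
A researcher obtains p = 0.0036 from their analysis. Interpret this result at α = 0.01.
Since p = 0.0036 < α = 0.01, reject H₀.
There is sufficient evidence to reject the null hypothesis; the result is statistically significant at the 0.01 level.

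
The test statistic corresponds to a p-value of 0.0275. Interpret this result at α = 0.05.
Since p = 0.0275 < α = 0.05, reject H₀.
There is sufficient evidence to reject the null hypothesis; the result is statistically significant at the 0.05 level.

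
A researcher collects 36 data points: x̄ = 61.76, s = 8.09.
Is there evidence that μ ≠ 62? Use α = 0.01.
One-sample t-test:
H₀: μ = 62
H₁: μ ≠ 62
df = n - 1 = 35
t = (x̄ - μ₀) / (s/√n) = (61.76 - 62) / (8.09/√36) = -0.178
p-value = 0.8598

Since p-value > α = 0.01, we fail to reject H₀.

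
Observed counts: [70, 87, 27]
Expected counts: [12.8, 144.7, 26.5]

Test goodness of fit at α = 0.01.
Chi-square goodness of fit test:
H₀: observed counts match expected distribution
H₁: observed counts differ from expected distribution
df = k - 1 = 2
χ² = Σ(O - E)²/E
   = (70 - 12.8)²/12.8 + (87 - 144.7)²/144.7 + (27 - 26.5)²/26.5
   = 255.613 + 23.008 + 0.009
   = 278.63
p-value < 0.0001

Since p-value < α = 0.01, we reject H₀.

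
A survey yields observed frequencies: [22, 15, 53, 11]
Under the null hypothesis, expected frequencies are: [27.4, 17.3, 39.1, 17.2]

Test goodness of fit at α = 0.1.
Chi-square goodness of fit test:
H₀: observed counts match expected distribution
H₁: observed counts differ from expected distribution
df = k - 1 = 3
χ² = Σ(O - E)²/E
   = (22 - 27.4)²/27.4 + (15 - 17.3)²/17.3 + (53 - 39.1)²/39.1 + (11 - 17.2)²/17.2
   = 1.064 + 0.306 + 4.941 + 2.235
   = 8.55
p-value = 0.0360

Since p-value < α = 0.1, we reject H₀.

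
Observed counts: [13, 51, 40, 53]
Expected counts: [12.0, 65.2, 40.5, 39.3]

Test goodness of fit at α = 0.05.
Chi-square goodness of fit test:
H₀: observed counts match expected distribution
H₁: observed counts differ from expected distribution
df = k - 1 = 3
χ² = Σ(O - E)²/E
   = (13 - 12.0)²/12.0 + (51 - 65.2)²/65.2 + (40 - 40.5)²/40.5 + (53 - 39.3)²/39.3
   = 0.083 + 3.093 + 0.006 + 4.776
   = 7.96
p-value = 0.0469

Since p-value < α = 0.05, we reject H₀.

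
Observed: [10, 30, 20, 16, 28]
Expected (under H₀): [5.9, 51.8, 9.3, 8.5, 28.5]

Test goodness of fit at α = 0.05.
Chi-square goodness of fit test:
H₀: observed counts match expected distribution
H₁: observed counts differ from expected distribution
df = k - 1 = 4
χ² = Σ(O - E)²/E
   = (10 - 5.9)²/5.9 + (30 - 51.8)²/51.8 + (20 - 9.3)²/9.3 + (16 - 8.5)²/8.5 + (28 - 28.5)²/28.5
   = 2.849 + 9.175 + 12.311 + 6.618 + 0.009
   = 30.96
p-value < 0.0001

Since p-value < α = 0.05, we reject H₀.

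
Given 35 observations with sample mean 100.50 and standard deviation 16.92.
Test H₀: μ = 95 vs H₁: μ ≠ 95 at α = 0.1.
One-sample t-test:
H₀: μ = 95
H₁: μ ≠ 95
df = n - 1 = 34
t = (x̄ - μ₀) / (s/√n) = (100.50 - 95) / (16.92/√35) = 1.923
p-value = 0.0629

Since p-value < α = 0.1, we reject H₀.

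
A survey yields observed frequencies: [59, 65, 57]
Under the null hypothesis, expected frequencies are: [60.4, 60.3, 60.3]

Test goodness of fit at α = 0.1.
Chi-square goodness of fit test:
H₀: observed counts match expected distribution
H₁: observed counts differ from expected distribution
df = k - 1 = 2
χ² = Σ(O - E)²/E
   = (59 - 60.4)²/60.4 + (65 - 60.3)²/60.3 + (57 - 60.3)²/60.3
   = 0.032 + 0.366 + 0.181
   = 0.58
p-value = 0.7485

Since p-value > α = 0.1, we fail to reject H₀.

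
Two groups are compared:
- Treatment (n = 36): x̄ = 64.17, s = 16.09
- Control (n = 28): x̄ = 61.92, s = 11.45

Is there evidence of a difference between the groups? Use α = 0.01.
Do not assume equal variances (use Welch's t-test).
Welch's two-sample t-test:
H₀: μ₁ = μ₂
H₁: μ₁ ≠ μ₂
s₁²/n₁ = 16.09²/36 = 7.1913,  s₂²/n₂ = 11.45²/28 = 4.6822
SE = √(s₁²/n₁ + s₂²/n₂) = √(7.1913 + 4.6822) = 3.4458
df (Welch-Satterthwaite) = (s₁²/n₁ + s₂²/n₂)² / [(s₁²/n₁)²/(n₁-1) + (s₂²/n₂)²/(n₂-1)] ≈ 61.58
t = (x̄₁ - x̄₂) / SE = (64.17 - 61.92) / 3.4458 = 2.25 / 3.4458 = 0.653
p-value = 0.5162

Since p-value > α = 0.01, we fail to reject H₀.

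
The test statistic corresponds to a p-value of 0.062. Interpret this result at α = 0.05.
Since p = 0.062 > α = 0.05, fail to reject H₀.
There is insufficient evidence to reject the null hypothesis; the result is not statistically significant at the 0.05 level.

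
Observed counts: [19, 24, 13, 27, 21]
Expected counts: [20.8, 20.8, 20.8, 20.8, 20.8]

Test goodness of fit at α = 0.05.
Chi-square goodness of fit test:
H₀: observed counts match expected distribution
H₁: observed counts differ from expected distribution
df = k - 1 = 4
χ² = Σ(O - E)²/E
   = (19 - 20.8)²/20.8 + (24 - 20.8)²/20.8 + (13 - 20.8)²/20.8 + (27 - 20.8)²/20.8 + (21 - 20.8)²/20.8
   = 0.156 + 0.492 + 2.925 + 1.848 + 0.002
   = 5.42
p-value = 0.2466

Since p-value > α = 0.05, we fail to reject H₀.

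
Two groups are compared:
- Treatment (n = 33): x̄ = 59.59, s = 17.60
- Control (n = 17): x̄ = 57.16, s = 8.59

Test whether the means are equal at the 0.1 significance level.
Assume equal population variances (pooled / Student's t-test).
Student's two-sample t-test (equal variances):
H₀: μ₁ = μ₂
H₁: μ₁ ≠ μ₂
df = n₁ + n₂ - 2 = 48
Pooled variance s_p² = [(n₁-1)s₁² + (n₂-1)s₂²] / (n₁ + n₂ - 2) = [(32)(17.60²) + (16)(8.59²)] / 48 = 231.1027
SE = √(s_p²(1/n₁ + 1/n₂)) = √(231.1027 × (1/33 + 1/17)) = 4.5384
t = (x̄₁ - x̄₂) / SE = (59.59 - 57.16) / 4.5384 = 2.43 / 4.5384 = 0.535
p-value = 0.5948

Since p-value > α = 0.1, we fail to reject H₀.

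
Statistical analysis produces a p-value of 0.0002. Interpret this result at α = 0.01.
Since p = 0.0002 < α = 0.01, reject H₀.
There is sufficient evidence to reject the null hypothesis; the result is statistically significant at the 0.01 level.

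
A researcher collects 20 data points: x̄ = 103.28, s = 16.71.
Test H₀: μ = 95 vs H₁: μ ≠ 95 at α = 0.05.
One-sample t-test:
H₀: μ = 95
H₁: μ ≠ 95
df = n - 1 = 19
t = (x̄ - μ₀) / (s/√n) = (103.28 - 95) / (16.71/√20) = 2.216
p-value = 0.0391

Since p-value < α = 0.05, we reject H₀.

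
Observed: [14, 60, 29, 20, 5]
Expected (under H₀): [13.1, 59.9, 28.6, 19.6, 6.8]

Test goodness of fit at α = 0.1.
Chi-square goodness of fit test:
H₀: observed counts match expected distribution
H₁: observed counts differ from expected distribution
df = k - 1 = 4
χ² = Σ(O - E)²/E
   = (14 - 13.1)²/13.1 + (60 - 59.9)²/59.9 + (29 - 28.6)²/28.6 + (20 - 19.6)²/19.6 + (5 - 6.8)²/6.8
   = 0.062 + 0.000 + 0.006 + 0.008 + 0.476
   = 0.55
p-value = 0.9682

Since p-value > α = 0.1, we fail to reject H₀.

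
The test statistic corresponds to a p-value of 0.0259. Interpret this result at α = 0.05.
Since p = 0.0259 < α = 0.05, reject H₀.
There is sufficient evidence to reject the null hypothesis; the result is statistically significant at the 0.05 level.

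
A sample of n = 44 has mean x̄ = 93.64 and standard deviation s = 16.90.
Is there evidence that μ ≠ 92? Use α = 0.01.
One-sample t-test:
H₀: μ = 92
H₁: μ ≠ 92
df = n - 1 = 43
t = (x̄ - μ₀) / (s/√n) = (93.64 - 92) / (16.90/√44) = 0.644
p-value = 0.5232

Since p-value > α = 0.01, we fail to reject H₀.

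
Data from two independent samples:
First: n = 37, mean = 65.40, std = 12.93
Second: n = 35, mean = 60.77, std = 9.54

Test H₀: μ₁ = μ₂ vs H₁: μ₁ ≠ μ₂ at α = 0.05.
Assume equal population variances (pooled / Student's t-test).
Student's two-sample t-test (equal variances):
H₀: μ₁ = μ₂
H₁: μ₁ ≠ μ₂
df = n₁ + n₂ - 2 = 70
Pooled variance s_p² = [(n₁-1)s₁² + (n₂-1)s₂²] / (n₁ + n₂ - 2) = [(36)(12.93²) + (34)(9.54²)] / 70 = 130.1864
SE = √(s_p²(1/n₁ + 1/n₂)) = √(130.1864 × (1/37 + 1/35)) = 2.6904
t = (x̄₁ - x̄₂) / SE = (65.40 - 60.77) / 2.6904 = 4.63 / 2.6904 = 1.721
p-value = 0.0897

Since p-value > α = 0.05, we fail to reject H₀.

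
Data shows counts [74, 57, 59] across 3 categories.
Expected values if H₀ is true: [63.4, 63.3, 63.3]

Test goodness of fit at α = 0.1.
Chi-square goodness of fit test:
H₀: observed counts match expected distribution
H₁: observed counts differ from expected distribution
df = k - 1 = 2
χ² = Σ(O - E)²/E
   = (74 - 63.4)²/63.4 + (57 - 63.3)²/63.3 + (59 - 63.3)²/63.3
   = 1.772 + 0.627 + 0.292
   = 2.69
p-value = 0.2604

Since p-value > α = 0.1, we fail to reject H₀.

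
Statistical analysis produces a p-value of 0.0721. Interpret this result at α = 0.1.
Since p = 0.0721 < α = 0.1, reject H₀.
There is sufficient evidence to reject the null hypothesis; the result is statistically significant at the 0.1 level.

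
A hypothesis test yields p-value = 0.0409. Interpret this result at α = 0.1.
Since p = 0.0409 < α = 0.1, reject H₀.
There is sufficient evidence to reject the null hypothesis; the result is statistically significant at the 0.1 level.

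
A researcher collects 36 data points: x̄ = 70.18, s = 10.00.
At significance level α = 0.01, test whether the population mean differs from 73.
One-sample t-test:
H₀: μ = 73
H₁: μ ≠ 73
df = n - 1 = 35
t = (x̄ - μ₀) / (s/√n) = (70.18 - 73) / (10.00/√36) = -1.692
p-value = 0.0995

Since p-value > α = 0.01, we fail to reject H₀.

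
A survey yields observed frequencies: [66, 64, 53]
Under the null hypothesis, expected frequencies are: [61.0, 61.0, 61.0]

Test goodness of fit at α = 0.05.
Chi-square goodness of fit test:
H₀: observed counts match expected distribution
H₁: observed counts differ from expected distribution
df = k - 1 = 2
χ² = Σ(O - E)²/E
   = (66 - 61.0)²/61.0 + (64 - 61.0)²/61.0 + (53 - 61.0)²/61.0
   = 0.410 + 0.148 + 1.049
   = 1.61
p-value = 0.4479

Since p-value > α = 0.05, we fail to reject H₀.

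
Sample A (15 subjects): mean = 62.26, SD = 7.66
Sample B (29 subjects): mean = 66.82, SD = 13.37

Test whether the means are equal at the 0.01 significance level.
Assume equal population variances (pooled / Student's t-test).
Student's two-sample t-test (equal variances):
H₀: μ₁ = μ₂
H₁: μ₁ ≠ μ₂
df = n₁ + n₂ - 2 = 42
Pooled variance s_p² = [(n₁-1)s₁² + (n₂-1)s₂²] / (n₁ + n₂ - 2) = [(14)(7.66²) + (28)(13.37²)] / 42 = 138.7298
SE = √(s_p²(1/n₁ + 1/n₂)) = √(138.7298 × (1/15 + 1/29)) = 3.7460
t = (x̄₁ - x̄₂) / SE = (62.26 - 66.82) / 3.7460 = -4.56 / 3.7460 = -1.217
p-value = 0.2303

Since p-value > α = 0.01, we fail to reject H₀.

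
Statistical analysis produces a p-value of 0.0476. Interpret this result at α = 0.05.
Since p = 0.0476 < α = 0.05, reject H₀.
There is sufficient evidence to reject the null hypothesis; the result is statistically significant at the 0.05 level.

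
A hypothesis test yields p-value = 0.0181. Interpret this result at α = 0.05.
Since p = 0.0181 < α = 0.05, reject H₀.
There is sufficient evidence to reject the null hypothesis; the result is statistically significant at the 0.05 level.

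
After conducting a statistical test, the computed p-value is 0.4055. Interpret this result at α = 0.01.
Since p = 0.4055 > α = 0.01, fail to reject H₀.
There is insufficient evidence to reject the null hypothesis; the result is not statistically significant at the 0.01 level.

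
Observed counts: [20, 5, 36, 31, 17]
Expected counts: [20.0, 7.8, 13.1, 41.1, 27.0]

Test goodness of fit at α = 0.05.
Chi-square goodness of fit test:
H₀: observed counts match expected distribution
H₁: observed counts differ from expected distribution
df = k - 1 = 4
χ² = Σ(O - E)²/E
   = (20 - 20.0)²/20.0 + (5 - 7.8)²/7.8 + (36 - 13.1)²/13.1 + (31 - 41.1)²/41.1 + (17 - 27.0)²/27.0
   = 0.000 + 1.005 + 40.031 + 2.482 + 3.704
   = 47.22
p-value < 0.0001

Since p-value < α = 0.05, we reject H₀.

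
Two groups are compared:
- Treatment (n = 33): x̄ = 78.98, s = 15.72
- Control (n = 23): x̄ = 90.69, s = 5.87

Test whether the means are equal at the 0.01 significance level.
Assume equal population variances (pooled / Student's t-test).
Student's two-sample t-test (equal variances):
H₀: μ₁ = μ₂
H₁: μ₁ ≠ μ₂
df = n₁ + n₂ - 2 = 54
Pooled variance s_p² = [(n₁-1)s₁² + (n₂-1)s₂²] / (n₁ + n₂ - 2) = [(32)(15.72²) + (22)(5.87²)] / 54 = 160.4785
SE = √(s_p²(1/n₁ + 1/n₂)) = √(160.4785 × (1/33 + 1/23)) = 3.4410
t = (x̄₁ - x̄₂) / SE = (78.98 - 90.69) / 3.4410 = -11.71 / 3.4410 = -3.403
p-value = 0.0013

Since p-value < α = 0.01, we reject H₀.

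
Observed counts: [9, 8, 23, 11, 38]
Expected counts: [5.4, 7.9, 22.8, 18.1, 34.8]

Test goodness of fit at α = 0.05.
Chi-square goodness of fit test:
H₀: observed counts match expected distribution
H₁: observed counts differ from expected distribution
df = k - 1 = 4
χ² = Σ(O - E)²/E
   = (9 - 5.4)²/5.4 + (8 - 7.9)²/7.9 + (23 - 22.8)²/22.8 + (11 - 18.1)²/18.1 + (38 - 34.8)²/34.8
   = 2.400 + 0.001 + 0.002 + 2.785 + 0.294
   = 5.48
p-value = 0.2413

Since p-value > α = 0.05, we fail to reject H₀.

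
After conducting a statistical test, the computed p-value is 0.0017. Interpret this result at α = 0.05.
Since p = 0.0017 < α = 0.05, reject H₀.
There is sufficient evidence to reject the null hypothesis; the result is statistically significant at the 0.05 level.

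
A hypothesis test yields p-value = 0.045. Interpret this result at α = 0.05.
Since p = 0.045 < α = 0.05, reject H₀.
There is sufficient evidence to reject the null hypothesis; the result is statistically significant at the 0.05 level.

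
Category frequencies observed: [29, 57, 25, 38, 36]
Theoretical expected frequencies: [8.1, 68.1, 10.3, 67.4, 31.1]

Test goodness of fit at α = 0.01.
Chi-square goodness of fit test:
H₀: observed counts match expected distribution
H₁: observed counts differ from expected distribution
df = k - 1 = 4
χ² = Σ(O - E)²/E
   = (29 - 8.1)²/8.1 + (57 - 68.1)²/68.1 + (25 - 10.3)²/10.3 + (38 - 67.4)²/67.4 + (36 - 31.1)²/31.1
   = 53.927 + 1.809 + 20.980 + 12.824 + 0.772
   = 90.31
p-value < 0.0001

Since p-value < α = 0.01, we reject H₀.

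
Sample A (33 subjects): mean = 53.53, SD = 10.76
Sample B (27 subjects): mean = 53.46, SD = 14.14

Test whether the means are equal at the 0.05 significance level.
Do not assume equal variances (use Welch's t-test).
Welch's two-sample t-test:
H₀: μ₁ = μ₂
H₁: μ₁ ≠ μ₂
s₁²/n₁ = 10.76²/33 = 3.5084,  s₂²/n₂ = 14.14²/27 = 7.4052
SE = √(s₁²/n₁ + s₂²/n₂) = √(3.5084 + 7.4052) = 3.3036
df (Welch-Satterthwaite) = (s₁²/n₁ + s₂²/n₂)² / [(s₁²/n₁)²/(n₁-1) + (s₂²/n₂)²/(n₂-1)] ≈ 47.76
t = (x̄₁ - x̄₂) / SE = (53.53 - 53.46) / 3.3036 = 0.07 / 3.3036 = 0.021
p-value = 0.9832

Since p-value > α = 0.05, we fail to reject H₀.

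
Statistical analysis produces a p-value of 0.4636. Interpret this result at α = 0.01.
Since p = 0.4636 > α = 0.01, fail to reject H₀.
There is insufficient evidence to reject the null hypothesis; the result is not statistically significant at the 0.01 level.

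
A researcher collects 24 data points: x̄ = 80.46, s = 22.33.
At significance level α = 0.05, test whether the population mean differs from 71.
One-sample t-test:
H₀: μ = 71
H₁: μ ≠ 71
df = n - 1 = 23
t = (x̄ - μ₀) / (s/√n) = (80.46 - 71) / (22.33/√24) = 2.075
p-value = 0.0493

Since p-value < α = 0.05, we reject H₀.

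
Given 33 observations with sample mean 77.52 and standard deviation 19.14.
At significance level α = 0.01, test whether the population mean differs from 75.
One-sample t-test:
H₀: μ = 75
H₁: μ ≠ 75
df = n - 1 = 32
t = (x̄ - μ₀) / (s/√n) = (77.52 - 75) / (19.14/√33) = 0.756
p-value = 0.4550

Since p-value > α = 0.01, we fail to reject H₀.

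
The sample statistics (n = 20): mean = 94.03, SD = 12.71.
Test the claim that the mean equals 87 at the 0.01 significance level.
One-sample t-test:
H₀: μ = 87
H₁: μ ≠ 87
df = n - 1 = 19
t = (x̄ - μ₀) / (s/√n) = (94.03 - 87) / (12.71/√20) = 2.474
p-value = 0.0230

Since p-value > α = 0.01, we fail to reject H₀.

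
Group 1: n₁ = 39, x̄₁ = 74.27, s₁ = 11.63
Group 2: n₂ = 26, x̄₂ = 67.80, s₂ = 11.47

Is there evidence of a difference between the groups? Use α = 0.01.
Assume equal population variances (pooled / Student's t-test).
Student's two-sample t-test (equal variances):
H₀: μ₁ = μ₂
H₁: μ₁ ≠ μ₂
df = n₁ + n₂ - 2 = 63
Pooled variance s_p² = [(n₁-1)s₁² + (n₂-1)s₂²] / (n₁ + n₂ - 2) = [(38)(11.63²) + (25)(11.47²)] / 63 = 133.7902
SE = √(s_p²(1/n₁ + 1/n₂)) = √(133.7902 × (1/39 + 1/26)) = 2.9285
t = (x̄₁ - x̄₂) / SE = (74.27 - 67.80) / 2.9285 = 6.47 / 2.9285 = 2.209
p-value = 0.0308

Since p-value > α = 0.01, we fail to reject H₀.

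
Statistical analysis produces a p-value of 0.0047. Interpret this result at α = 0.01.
Since p = 0.0047 < α = 0.01, reject H₀.
There is sufficient evidence to reject the null hypothesis; the result is statistically significant at the 0.01 level.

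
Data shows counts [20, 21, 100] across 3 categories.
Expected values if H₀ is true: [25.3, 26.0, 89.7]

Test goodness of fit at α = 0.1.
Chi-square goodness of fit test:
H₀: observed counts match expected distribution
H₁: observed counts differ from expected distribution
df = k - 1 = 2
χ² = Σ(O - E)²/E
   = (20 - 25.3)²/25.3 + (21 - 26.0)²/26.0 + (100 - 89.7)²/89.7
   = 1.110 + 0.962 + 1.183
   = 3.25
p-value = 0.1965

Since p-value > α = 0.1, we fail to reject H₀.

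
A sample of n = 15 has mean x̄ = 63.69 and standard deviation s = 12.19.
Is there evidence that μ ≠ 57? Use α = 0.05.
One-sample t-test:
H₀: μ = 57
H₁: μ ≠ 57
df = n - 1 = 14
t = (x̄ - μ₀) / (s/√n) = (63.69 - 57) / (12.19/√15) = 2.126
p-value = 0.0518

Since p-value > α = 0.05, we fail to reject H₀.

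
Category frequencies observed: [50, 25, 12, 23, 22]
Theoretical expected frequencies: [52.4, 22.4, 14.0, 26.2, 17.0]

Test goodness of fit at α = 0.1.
Chi-square goodness of fit test:
H₀: observed counts match expected distribution
H₁: observed counts differ from expected distribution
df = k - 1 = 4
χ² = Σ(O - E)²/E
   = (50 - 52.4)²/52.4 + (25 - 22.4)²/22.4 + (12 - 14.0)²/14.0 + (23 - 26.2)²/26.2 + (22 - 17.0)²/17.0
   = 0.110 + 0.302 + 0.286 + 0.391 + 1.471
   = 2.56
p-value = 0.6341

Since p-value > α = 0.1, we fail to reject H₀.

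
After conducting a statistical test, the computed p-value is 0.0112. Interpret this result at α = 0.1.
Since p = 0.0112 < α = 0.1, reject H₀.
There is sufficient evidence to reject the null hypothesis; the result is statistically significant at the 0.1 level.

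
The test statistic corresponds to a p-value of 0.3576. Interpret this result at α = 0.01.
Since p = 0.3576 > α = 0.01, fail to reject H₀.
There is insufficient evidence to reject the null hypothesis; the result is not statistically significant at the 0.01 level.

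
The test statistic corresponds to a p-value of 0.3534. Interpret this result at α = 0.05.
Since p = 0.3534 > α = 0.05, fail to reject H₀.
There is insufficient evidence to reject the null hypothesis; the result is not statistically significant at the 0.05 level.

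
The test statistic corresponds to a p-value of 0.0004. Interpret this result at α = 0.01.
Since p = 0.0004 < α = 0.01, reject H₀.
There is sufficient evidence to reject the null hypothesis; the result is statistically significant at the 0.01 level.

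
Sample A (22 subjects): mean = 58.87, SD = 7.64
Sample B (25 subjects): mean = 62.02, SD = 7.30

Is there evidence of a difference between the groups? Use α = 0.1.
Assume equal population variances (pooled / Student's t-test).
Student's two-sample t-test (equal variances):
H₀: μ₁ = μ₂
H₁: μ₁ ≠ μ₂
df = n₁ + n₂ - 2 = 45
Pooled variance s_p² = [(n₁-1)s₁² + (n₂-1)s₂²] / (n₁ + n₂ - 2) = [(21)(7.64²) + (24)(7.30²)] / 45 = 55.6605
SE = √(s_p²(1/n₁ + 1/n₂)) = √(55.6605 × (1/22 + 1/25)) = 2.1809
t = (x̄₁ - x̄₂) / SE = (58.87 - 62.02) / 2.1809 = -3.15 / 2.1809 = -1.444
p-value = 0.1556

Since p-value > α = 0.1, we fail to reject H₀.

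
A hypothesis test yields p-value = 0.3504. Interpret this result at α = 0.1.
Since p = 0.3504 > α = 0.1, fail to reject H₀.
There is insufficient evidence to reject the null hypothesis; the result is not statistically significant at the 0.1 level.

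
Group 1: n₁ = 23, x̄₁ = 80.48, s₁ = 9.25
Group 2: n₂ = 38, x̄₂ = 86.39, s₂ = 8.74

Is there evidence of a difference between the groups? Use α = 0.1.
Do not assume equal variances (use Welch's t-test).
Welch's two-sample t-test:
H₀: μ₁ = μ₂
H₁: μ₁ ≠ μ₂
s₁²/n₁ = 9.25²/23 = 3.7201,  s₂²/n₂ = 8.74²/38 = 2.0102
SE = √(s₁²/n₁ + s₂²/n₂) = √(3.7201 + 2.0102) = 2.3938
df (Welch-Satterthwaite) = (s₁²/n₁ + s₂²/n₂)² / [(s₁²/n₁)²/(n₁-1) + (s₂²/n₂)²/(n₂-1)] ≈ 44.48
t = (x̄₁ - x̄₂) / SE = (80.48 - 86.39) / 2.3938 = -5.91 / 2.3938 = -2.469
p-value = 0.0175

Since p-value < α = 0.1, we reject H₀.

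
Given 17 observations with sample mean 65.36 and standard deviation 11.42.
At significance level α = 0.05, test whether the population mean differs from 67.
One-sample t-test:
H₀: μ = 67
H₁: μ ≠ 67
df = n - 1 = 16
t = (x̄ - μ₀) / (s/√n) = (65.36 - 67) / (11.42/√17) = -0.592
p-value = 0.5621

Since p-value > α = 0.05, we fail to reject H₀.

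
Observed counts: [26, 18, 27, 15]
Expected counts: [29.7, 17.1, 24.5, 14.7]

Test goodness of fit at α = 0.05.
Chi-square goodness of fit test:
H₀: observed counts match expected distribution
H₁: observed counts differ from expected distribution
df = k - 1 = 3
χ² = Σ(O - E)²/E
   = (26 - 29.7)²/29.7 + (18 - 17.1)²/17.1 + (27 - 24.5)²/24.5 + (15 - 14.7)²/14.7
   = 0.461 + 0.047 + 0.255 + 0.006
   = 0.77
p-value = 0.8567

Since p-value > α = 0.05, we fail to reject H₀.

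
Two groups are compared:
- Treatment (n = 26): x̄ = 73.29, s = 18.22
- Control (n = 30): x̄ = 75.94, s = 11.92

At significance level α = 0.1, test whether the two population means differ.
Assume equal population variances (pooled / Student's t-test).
Student's two-sample t-test (equal variances):
H₀: μ₁ = μ₂
H₁: μ₁ ≠ μ₂
df = n₁ + n₂ - 2 = 54
Pooled variance s_p² = [(n₁-1)s₁² + (n₂-1)s₂²] / (n₁ + n₂ - 2) = [(25)(18.22²) + (29)(11.92²)] / 54 = 229.9947
SE = √(s_p²(1/n₁ + 1/n₂)) = √(229.9947 × (1/26 + 1/30)) = 4.0636
t = (x̄₁ - x̄₂) / SE = (73.29 - 75.94) / 4.0636 = -2.65 / 4.0636 = -0.652
p-value = 0.5171

Since p-value > α = 0.1, we fail to reject H₀.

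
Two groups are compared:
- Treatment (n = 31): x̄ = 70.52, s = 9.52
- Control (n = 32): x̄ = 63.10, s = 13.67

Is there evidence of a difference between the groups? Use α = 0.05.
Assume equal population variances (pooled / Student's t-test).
Student's two-sample t-test (equal variances):
H₀: μ₁ = μ₂
H₁: μ₁ ≠ μ₂
df = n₁ + n₂ - 2 = 61
Pooled variance s_p² = [(n₁-1)s₁² + (n₂-1)s₂²] / (n₁ + n₂ - 2) = [(30)(9.52²) + (31)(13.67²)] / 61 = 139.5385
SE = √(s_p²(1/n₁ + 1/n₂)) = √(139.5385 × (1/31 + 1/32)) = 2.9769
t = (x̄₁ - x̄₂) / SE = (70.52 - 63.10) / 2.9769 = 7.42 / 2.9769 = 2.493
p-value = 0.0154

Since p-value < α = 0.05, we reject H₀.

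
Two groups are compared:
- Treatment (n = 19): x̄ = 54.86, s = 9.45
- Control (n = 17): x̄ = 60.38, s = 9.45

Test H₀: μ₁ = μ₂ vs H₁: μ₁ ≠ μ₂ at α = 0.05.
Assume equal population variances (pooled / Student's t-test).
Student's two-sample t-test (equal variances):
H₀: μ₁ = μ₂
H₁: μ₁ ≠ μ₂
df = n₁ + n₂ - 2 = 34
Pooled variance s_p² = [(n₁-1)s₁² + (n₂-1)s₂²] / (n₁ + n₂ - 2) = [(18)(9.45²) + (16)(9.45²)] / 34 = 89.3025
SE = √(s_p²(1/n₁ + 1/n₂)) = √(89.3025 × (1/19 + 1/17)) = 3.1549
t = (x̄₁ - x̄₂) / SE = (54.86 - 60.38) / 3.1549 = -5.52 / 3.1549 = -1.750
p-value = 0.0892

Since p-value > α = 0.05, we fail to reject H₀.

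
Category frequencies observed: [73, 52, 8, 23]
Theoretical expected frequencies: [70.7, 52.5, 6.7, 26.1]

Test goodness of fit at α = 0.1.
Chi-square goodness of fit test:
H₀: observed counts match expected distribution
H₁: observed counts differ from expected distribution
df = k - 1 = 3
χ² = Σ(O - E)²/E
   = (73 - 70.7)²/70.7 + (52 - 52.5)²/52.5 + (8 - 6.7)²/6.7 + (23 - 26.1)²/26.1
   = 0.075 + 0.005 + 0.252 + 0.368
   = 0.70
p-value = 0.8732

Since p-value > α = 0.1, we fail to reject H₀.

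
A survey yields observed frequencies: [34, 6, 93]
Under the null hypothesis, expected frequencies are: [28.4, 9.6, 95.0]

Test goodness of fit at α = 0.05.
Chi-square goodness of fit test:
H₀: observed counts match expected distribution
H₁: observed counts differ from expected distribution
df = k - 1 = 2
χ² = Σ(O - E)²/E
   = (34 - 28.4)²/28.4 + (6 - 9.6)²/9.6 + (93 - 95.0)²/95.0
   = 1.104 + 1.350 + 0.042
   = 2.50
p-value = 0.2870

Since p-value > α = 0.05, we fail to reject H₀.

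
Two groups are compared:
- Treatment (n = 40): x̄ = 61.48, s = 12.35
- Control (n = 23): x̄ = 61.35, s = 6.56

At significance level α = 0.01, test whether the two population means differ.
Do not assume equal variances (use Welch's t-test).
Welch's two-sample t-test:
H₀: μ₁ = μ₂
H₁: μ₁ ≠ μ₂
s₁²/n₁ = 12.35²/40 = 3.8131,  s₂²/n₂ = 6.56²/23 = 1.8710
SE = √(s₁²/n₁ + s₂²/n₂) = √(3.8131 + 1.8710) = 2.3841
df (Welch-Satterthwaite) = (s₁²/n₁ + s₂²/n₂)² / [(s₁²/n₁)²/(n₁-1) + (s₂²/n₂)²/(n₂-1)] ≈ 60.74
t = (x̄₁ - x̄₂) / SE = (61.48 - 61.35) / 2.3841 = 0.13 / 2.3841 = 0.055
p-value = 0.9567

Since p-value > α = 0.01, we fail to reject H₀.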